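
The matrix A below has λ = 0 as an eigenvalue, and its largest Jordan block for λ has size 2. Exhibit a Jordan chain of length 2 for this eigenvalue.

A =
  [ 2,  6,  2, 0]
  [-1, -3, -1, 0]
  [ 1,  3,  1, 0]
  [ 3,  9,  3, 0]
A Jordan chain for λ = 0 of length 2:
v_1 = (2, -1, 1, 3)ᵀ
v_2 = (1, 0, 0, 0)ᵀ

Let N = A − (0)·I. We want v_2 with N^2 v_2 = 0 but N^1 v_2 ≠ 0; then v_{j-1} := N · v_j for j = 2, …, 2.

Pick v_2 = (1, 0, 0, 0)ᵀ.
Then v_1 = N · v_2 = (2, -1, 1, 3)ᵀ.

Sanity check: (A − (0)·I) v_1 = (0, 0, 0, 0)ᵀ = 0. ✓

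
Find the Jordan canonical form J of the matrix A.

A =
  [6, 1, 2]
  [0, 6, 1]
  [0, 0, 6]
J_3(6)

The characteristic polynomial is
  det(x·I − A) = x^3 - 18*x^2 + 108*x - 216 = (x - 6)^3

Eigenvalues and multiplicities (the geometric multiplicity of λ is n − rank(A − λI), which equals the number of Jordan blocks for λ):
  λ = 6: algebraic multiplicity = 3, geometric multiplicity = 1

Determining the block sizes for each eigenvalue:
  λ = 6: one block (gm = 1), so the single block has size am = 3 → block sizes [3]

Assembling the blocks gives a Jordan form
J =
  [6, 1, 0]
  [0, 6, 1]
  [0, 0, 6]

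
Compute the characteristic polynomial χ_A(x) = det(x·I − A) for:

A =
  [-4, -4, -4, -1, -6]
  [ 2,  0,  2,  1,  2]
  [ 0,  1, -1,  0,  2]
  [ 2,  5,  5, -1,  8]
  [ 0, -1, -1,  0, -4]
x^5 + 10*x^4 + 40*x^3 + 80*x^2 + 80*x + 32

Expanding det(x·I − A) (e.g. by cofactor expansion or by noting that A is similar to its Jordan form J, which has the same characteristic polynomial as A) gives
  χ_A(x) = x^5 + 10*x^4 + 40*x^3 + 80*x^2 + 80*x + 32
which factors as (x + 2)^5. The eigenvalues (with algebraic multiplicities) are λ = -2 with multiplicity 5.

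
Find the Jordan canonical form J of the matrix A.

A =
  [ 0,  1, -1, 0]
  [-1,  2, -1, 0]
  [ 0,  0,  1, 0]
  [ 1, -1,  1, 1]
J_2(1) ⊕ J_1(1) ⊕ J_1(1)

The characteristic polynomial is
  det(x·I − A) = x^4 - 4*x^3 + 6*x^2 - 4*x + 1 = (x - 1)^4

Eigenvalues and multiplicities (the geometric multiplicity of λ is n − rank(A − λI), which equals the number of Jordan blocks for λ):
  λ = 1: algebraic multiplicity = 4, geometric multiplicity = 3

Determining the block sizes for each eigenvalue:
  λ = 1: 3 blocks summing to 4 forces exactly one block of size 2 and the rest size 1 → block sizes [2, 1, 1]

Assembling the blocks gives a Jordan form
J =
  [1, 1, 0, 0]
  [0, 1, 0, 0]
  [0, 0, 1, 0]
  [0, 0, 0, 1]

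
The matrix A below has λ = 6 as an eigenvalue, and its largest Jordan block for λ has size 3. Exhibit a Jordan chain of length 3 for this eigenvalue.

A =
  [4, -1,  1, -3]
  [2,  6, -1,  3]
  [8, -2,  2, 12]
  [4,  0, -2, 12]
A Jordan chain for λ = 6 of length 3:
v_1 = (-2, 0, -4, 0)ᵀ
v_2 = (-2, 2, 8, 4)ᵀ
v_3 = (1, 0, 0, 0)ᵀ

Let N = A − (6)·I. We want v_3 with N^3 v_3 = 0 but N^2 v_3 ≠ 0; then v_{j-1} := N · v_j for j = 3, …, 2.

Pick v_3 = (1, 0, 0, 0)ᵀ.
Then v_2 = N · v_3 = (-2, 2, 8, 4)ᵀ.
Then v_1 = N · v_2 = (-2, 0, -4, 0)ᵀ.

Sanity check: (A − (6)·I) v_1 = (0, 0, 0, 0)ᵀ = 0. ✓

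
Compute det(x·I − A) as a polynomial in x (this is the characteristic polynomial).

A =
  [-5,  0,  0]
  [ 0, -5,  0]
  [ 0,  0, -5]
x^3 + 15*x^2 + 75*x + 125

Expanding det(x·I − A) (e.g. by cofactor expansion or by noting that A is similar to its Jordan form J, which has the same characteristic polynomial as A) gives
  χ_A(x) = x^3 + 15*x^2 + 75*x + 125
which factors as (x + 5)^3. The eigenvalues (with algebraic multiplicities) are λ = -5 with multiplicity 3.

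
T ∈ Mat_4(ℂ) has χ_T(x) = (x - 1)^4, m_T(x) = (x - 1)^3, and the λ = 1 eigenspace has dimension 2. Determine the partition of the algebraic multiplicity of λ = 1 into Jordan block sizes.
Block sizes for λ = 1: [3, 1]

Step 1 — from the characteristic polynomial, algebraic multiplicity of λ = 1 is 4. From dim ker(T − (1)·I) = 2, there are exactly 2 Jordan blocks for λ = 1.
Step 2 — from the minimal polynomial, the factor (x − 1)^3 tells us the largest block for λ = 1 has size 3.
Step 3 — with total size 4, 2 blocks, and largest block 3, the block sizes (in nonincreasing order) are [3, 1].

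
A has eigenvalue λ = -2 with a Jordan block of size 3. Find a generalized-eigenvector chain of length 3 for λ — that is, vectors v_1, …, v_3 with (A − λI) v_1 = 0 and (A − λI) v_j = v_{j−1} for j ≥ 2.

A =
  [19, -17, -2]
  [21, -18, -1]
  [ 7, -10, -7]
A Jordan chain for λ = -2 of length 3:
v_1 = (70, 98, -98)ᵀ
v_2 = (21, 21, 7)ᵀ
v_3 = (1, 0, 0)ᵀ

Let N = A − (-2)·I. We want v_3 with N^3 v_3 = 0 but N^2 v_3 ≠ 0; then v_{j-1} := N · v_j for j = 3, …, 2.

Pick v_3 = (1, 0, 0)ᵀ.
Then v_2 = N · v_3 = (21, 21, 7)ᵀ.
Then v_1 = N · v_2 = (70, 98, -98)ᵀ.

Sanity check: (A − (-2)·I) v_1 = (0, 0, 0)ᵀ = 0. ✓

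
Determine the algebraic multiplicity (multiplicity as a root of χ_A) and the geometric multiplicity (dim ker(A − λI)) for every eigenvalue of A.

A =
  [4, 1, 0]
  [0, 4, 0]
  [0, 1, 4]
λ = 4: alg = 3, geom = 2

Step 1 — factor the characteristic polynomial to read off the algebraic multiplicities:
  χ_A(x) = (x - 4)^3

Step 2 — compute geometric multiplicities via the rank-nullity identity g(λ) = n − rank(A − λI):
  rank(A − (4)·I) = 1, so dim ker(A − (4)·I) = n − 1 = 2

Summary:
  λ = 4: algebraic multiplicity = 3, geometric multiplicity = 2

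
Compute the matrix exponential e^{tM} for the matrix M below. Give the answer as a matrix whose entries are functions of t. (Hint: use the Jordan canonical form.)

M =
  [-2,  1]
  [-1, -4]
e^{tM} =
  [t*exp(-3*t) + exp(-3*t), t*exp(-3*t)]
  [-t*exp(-3*t), -t*exp(-3*t) + exp(-3*t)]

Strategy: write M = P · J · P⁻¹ where J is a Jordan canonical form, so e^{tM} = P · e^{tJ} · P⁻¹, and e^{tJ} can be computed block-by-block.

M has Jordan form
J =
  [-3,  1]
  [ 0, -3]
(up to reordering of blocks).

Per-block formulas:
  For a 2×2 Jordan block J_2(-3): exp(t · J_2(-3)) = e^(-3t)·(I + t·N), where N is the 2×2 nilpotent shift.

After assembling e^{tJ} and conjugating by P, we get:

e^{tM} =
  [t*exp(-3*t) + exp(-3*t), t*exp(-3*t)]
  [-t*exp(-3*t), -t*exp(-3*t) + exp(-3*t)]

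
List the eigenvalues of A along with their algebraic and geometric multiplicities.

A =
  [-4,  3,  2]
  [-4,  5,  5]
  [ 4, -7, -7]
λ = -2: alg = 3, geom = 1

Step 1 — factor the characteristic polynomial to read off the algebraic multiplicities:
  χ_A(x) = (x + 2)^3

Step 2 — compute geometric multiplicities via the rank-nullity identity g(λ) = n − rank(A − λI):
  rank(A − (-2)·I) = 2, so dim ker(A − (-2)·I) = n − 2 = 1

Summary:
  λ = -2: algebraic multiplicity = 3, geometric multiplicity = 1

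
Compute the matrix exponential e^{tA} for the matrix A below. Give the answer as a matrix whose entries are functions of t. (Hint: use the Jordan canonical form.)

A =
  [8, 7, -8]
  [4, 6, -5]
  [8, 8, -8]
e^{tA} =
  [6*t*exp(2*t) + exp(2*t), 3*t^2*exp(2*t) + 7*t*exp(2*t), -3*t^2*exp(2*t)/2 - 8*t*exp(2*t)]
  [4*t*exp(2*t), 2*t^2*exp(2*t) + 4*t*exp(2*t) + exp(2*t), -t^2*exp(2*t) - 5*t*exp(2*t)]
  [8*t*exp(2*t), 4*t^2*exp(2*t) + 8*t*exp(2*t), -2*t^2*exp(2*t) - 10*t*exp(2*t) + exp(2*t)]

Strategy: write A = P · J · P⁻¹ where J is a Jordan canonical form, so e^{tA} = P · e^{tJ} · P⁻¹, and e^{tJ} can be computed block-by-block.

A has Jordan form
J =
  [2, 1, 0]
  [0, 2, 1]
  [0, 0, 2]
(up to reordering of blocks).

Per-block formulas:
  For a 3×3 Jordan block J_3(2): exp(t · J_3(2)) = e^(2t)·(I + t·N + (t^2/2)·N^2), where N is the 3×3 nilpotent shift.

After assembling e^{tJ} and conjugating by P, we get:

e^{tA} =
  [6*t*exp(2*t) + exp(2*t), 3*t^2*exp(2*t) + 7*t*exp(2*t), -3*t^2*exp(2*t)/2 - 8*t*exp(2*t)]
  [4*t*exp(2*t), 2*t^2*exp(2*t) + 4*t*exp(2*t) + exp(2*t), -t^2*exp(2*t) - 5*t*exp(2*t)]
  [8*t*exp(2*t), 4*t^2*exp(2*t) + 8*t*exp(2*t), -2*t^2*exp(2*t) - 10*t*exp(2*t) + exp(2*t)]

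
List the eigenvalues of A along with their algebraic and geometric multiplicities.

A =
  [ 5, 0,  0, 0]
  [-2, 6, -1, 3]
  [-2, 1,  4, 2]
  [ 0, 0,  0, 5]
λ = 5: alg = 4, geom = 2

Step 1 — factor the characteristic polynomial to read off the algebraic multiplicities:
  χ_A(x) = (x - 5)^4

Step 2 — compute geometric multiplicities via the rank-nullity identity g(λ) = n − rank(A − λI):
  rank(A − (5)·I) = 2, so dim ker(A − (5)·I) = n − 2 = 2

Summary:
  λ = 5: algebraic multiplicity = 4, geometric multiplicity = 2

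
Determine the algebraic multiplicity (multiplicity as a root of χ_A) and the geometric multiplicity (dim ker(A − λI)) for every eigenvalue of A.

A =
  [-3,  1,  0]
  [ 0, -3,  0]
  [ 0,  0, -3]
λ = -3: alg = 3, geom = 2

Step 1 — factor the characteristic polynomial to read off the algebraic multiplicities:
  χ_A(x) = (x + 3)^3

Step 2 — compute geometric multiplicities via the rank-nullity identity g(λ) = n − rank(A − λI):
  rank(A − (-3)·I) = 1, so dim ker(A − (-3)·I) = n − 1 = 2

Summary:
  λ = -3: algebraic multiplicity = 3, geometric multiplicity = 2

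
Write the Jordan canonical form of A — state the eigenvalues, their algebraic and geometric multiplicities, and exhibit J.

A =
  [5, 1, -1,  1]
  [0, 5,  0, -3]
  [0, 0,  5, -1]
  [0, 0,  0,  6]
J_2(5) ⊕ J_1(5) ⊕ J_1(6)

The characteristic polynomial is
  det(x·I − A) = x^4 - 21*x^3 + 165*x^2 - 575*x + 750 = (x - 6)*(x - 5)^3

Eigenvalues and multiplicities (the geometric multiplicity of λ is n − rank(A − λI), which equals the number of Jordan blocks for λ):
  λ = 5: algebraic multiplicity = 3, geometric multiplicity = 2
  λ = 6: algebraic multiplicity = 1, geometric multiplicity = 1

Determining the block sizes for each eigenvalue:
  λ = 5: 2 blocks summing to 3 forces exactly one block of size 2 and the rest size 1 → block sizes [2, 1]
  λ = 6: one block (gm = 1), so the single block has size am = 1 → block sizes [1]

Assembling the blocks gives a Jordan form
J =
  [5, 1, 0, 0]
  [0, 5, 0, 0]
  [0, 0, 5, 0]
  [0, 0, 0, 6]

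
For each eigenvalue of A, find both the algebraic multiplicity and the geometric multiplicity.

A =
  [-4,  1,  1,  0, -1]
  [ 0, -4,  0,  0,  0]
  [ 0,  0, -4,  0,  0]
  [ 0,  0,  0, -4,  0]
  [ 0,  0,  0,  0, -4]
λ = -4: alg = 5, geom = 4

Step 1 — factor the characteristic polynomial to read off the algebraic multiplicities:
  χ_A(x) = (x + 4)^5

Step 2 — compute geometric multiplicities via the rank-nullity identity g(λ) = n − rank(A − λI):
  rank(A − (-4)·I) = 1, so dim ker(A − (-4)·I) = n − 1 = 4

Summary:
  λ = -4: algebraic multiplicity = 5, geometric multiplicity = 4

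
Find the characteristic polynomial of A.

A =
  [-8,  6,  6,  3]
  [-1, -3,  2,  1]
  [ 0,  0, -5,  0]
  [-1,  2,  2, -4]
x^4 + 20*x^3 + 150*x^2 + 500*x + 625

Expanding det(x·I − A) (e.g. by cofactor expansion or by noting that A is similar to its Jordan form J, which has the same characteristic polynomial as A) gives
  χ_A(x) = x^4 + 20*x^3 + 150*x^2 + 500*x + 625
which factors as (x + 5)^4. The eigenvalues (with algebraic multiplicities) are λ = -5 with multiplicity 4.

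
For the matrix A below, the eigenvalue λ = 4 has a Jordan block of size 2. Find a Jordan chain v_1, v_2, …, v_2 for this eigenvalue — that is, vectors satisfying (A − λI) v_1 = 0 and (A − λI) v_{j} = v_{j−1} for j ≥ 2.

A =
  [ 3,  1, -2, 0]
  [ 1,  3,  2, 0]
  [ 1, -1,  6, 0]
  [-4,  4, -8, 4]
A Jordan chain for λ = 4 of length 2:
v_1 = (-1, 1, 1, -4)ᵀ
v_2 = (1, 0, 0, 0)ᵀ

Let N = A − (4)·I. We want v_2 with N^2 v_2 = 0 but N^1 v_2 ≠ 0; then v_{j-1} := N · v_j for j = 2, …, 2.

Pick v_2 = (1, 0, 0, 0)ᵀ.
Then v_1 = N · v_2 = (-1, 1, 1, -4)ᵀ.

Sanity check: (A − (4)·I) v_1 = (0, 0, 0, 0)ᵀ = 0. ✓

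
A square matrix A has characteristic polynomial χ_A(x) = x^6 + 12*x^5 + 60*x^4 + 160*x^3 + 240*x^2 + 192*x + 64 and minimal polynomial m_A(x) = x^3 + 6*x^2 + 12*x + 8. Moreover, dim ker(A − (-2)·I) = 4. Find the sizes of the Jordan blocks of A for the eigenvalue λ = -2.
Block sizes for λ = -2: [3, 1, 1, 1]

Step 1 — from the characteristic polynomial, algebraic multiplicity of λ = -2 is 6. From dim ker(A − (-2)·I) = 4, there are exactly 4 Jordan blocks for λ = -2.
Step 2 — from the minimal polynomial, the factor (x + 2)^3 tells us the largest block for λ = -2 has size 3.
Step 3 — with total size 6, 4 blocks, and largest block 3, the block sizes (in nonincreasing order) are [3, 1, 1, 1].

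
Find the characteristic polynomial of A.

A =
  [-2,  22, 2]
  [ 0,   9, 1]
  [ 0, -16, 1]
x^3 - 8*x^2 + 5*x + 50

Expanding det(x·I − A) (e.g. by cofactor expansion or by noting that A is similar to its Jordan form J, which has the same characteristic polynomial as A) gives
  χ_A(x) = x^3 - 8*x^2 + 5*x + 50
which factors as (x - 5)^2*(x + 2). The eigenvalues (with algebraic multiplicities) are λ = -2 with multiplicity 1, λ = 5 with multiplicity 2.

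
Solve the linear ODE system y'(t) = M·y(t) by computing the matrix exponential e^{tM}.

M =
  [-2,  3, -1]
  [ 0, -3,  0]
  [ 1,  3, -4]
e^{tM} =
  [t*exp(-3*t) + exp(-3*t), 3*t*exp(-3*t), -t*exp(-3*t)]
  [0, exp(-3*t), 0]
  [t*exp(-3*t), 3*t*exp(-3*t), -t*exp(-3*t) + exp(-3*t)]

Strategy: write M = P · J · P⁻¹ where J is a Jordan canonical form, so e^{tM} = P · e^{tJ} · P⁻¹, and e^{tJ} can be computed block-by-block.

M has Jordan form
J =
  [-3,  1,  0]
  [ 0, -3,  0]
  [ 0,  0, -3]
(up to reordering of blocks).

Per-block formulas:
  For a 1×1 block at λ = -3: exp(t · [-3]) = [e^(-3t)].
  For a 2×2 Jordan block J_2(-3): exp(t · J_2(-3)) = e^(-3t)·(I + t·N), where N is the 2×2 nilpotent shift.

After assembling e^{tJ} and conjugating by P, we get:

e^{tM} =
  [t*exp(-3*t) + exp(-3*t), 3*t*exp(-3*t), -t*exp(-3*t)]
  [0, exp(-3*t), 0]
  [t*exp(-3*t), 3*t*exp(-3*t), -t*exp(-3*t) + exp(-3*t)]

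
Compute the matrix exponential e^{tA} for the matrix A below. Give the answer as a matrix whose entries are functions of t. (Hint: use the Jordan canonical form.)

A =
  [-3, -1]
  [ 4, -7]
e^{tA} =
  [2*t*exp(-5*t) + exp(-5*t), -t*exp(-5*t)]
  [4*t*exp(-5*t), -2*t*exp(-5*t) + exp(-5*t)]

Strategy: write A = P · J · P⁻¹ where J is a Jordan canonical form, so e^{tA} = P · e^{tJ} · P⁻¹, and e^{tJ} can be computed block-by-block.

A has Jordan form
J =
  [-5,  1]
  [ 0, -5]
(up to reordering of blocks).

Per-block formulas:
  For a 2×2 Jordan block J_2(-5): exp(t · J_2(-5)) = e^(-5t)·(I + t·N), where N is the 2×2 nilpotent shift.

After assembling e^{tJ} and conjugating by P, we get:

e^{tA} =
  [2*t*exp(-5*t) + exp(-5*t), -t*exp(-5*t)]
  [4*t*exp(-5*t), -2*t*exp(-5*t) + exp(-5*t)]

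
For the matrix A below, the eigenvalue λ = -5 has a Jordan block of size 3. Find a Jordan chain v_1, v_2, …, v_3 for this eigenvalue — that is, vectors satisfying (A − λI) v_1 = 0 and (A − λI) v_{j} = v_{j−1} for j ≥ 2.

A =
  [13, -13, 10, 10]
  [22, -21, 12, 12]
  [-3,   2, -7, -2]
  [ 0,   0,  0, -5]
A Jordan chain for λ = -5 of length 3:
v_1 = (8, 8, -4, 0)ᵀ
v_2 = (18, 22, -3, 0)ᵀ
v_3 = (1, 0, 0, 0)ᵀ

Let N = A − (-5)·I. We want v_3 with N^3 v_3 = 0 but N^2 v_3 ≠ 0; then v_{j-1} := N · v_j for j = 3, …, 2.

Pick v_3 = (1, 0, 0, 0)ᵀ.
Then v_2 = N · v_3 = (18, 22, -3, 0)ᵀ.
Then v_1 = N · v_2 = (8, 8, -4, 0)ᵀ.

Sanity check: (A − (-5)·I) v_1 = (0, 0, 0, 0)ᵀ = 0. ✓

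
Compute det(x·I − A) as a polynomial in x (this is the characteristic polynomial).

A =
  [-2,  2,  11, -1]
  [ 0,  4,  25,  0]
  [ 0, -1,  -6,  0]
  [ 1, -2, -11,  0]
x^4 + 4*x^3 + 6*x^2 + 4*x + 1

Expanding det(x·I − A) (e.g. by cofactor expansion or by noting that A is similar to its Jordan form J, which has the same characteristic polynomial as A) gives
  χ_A(x) = x^4 + 4*x^3 + 6*x^2 + 4*x + 1
which factors as (x + 1)^4. The eigenvalues (with algebraic multiplicities) are λ = -1 with multiplicity 4.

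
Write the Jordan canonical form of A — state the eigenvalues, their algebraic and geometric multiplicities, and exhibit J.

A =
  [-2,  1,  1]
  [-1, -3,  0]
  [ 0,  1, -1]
J_3(-2)

The characteristic polynomial is
  det(x·I − A) = x^3 + 6*x^2 + 12*x + 8 = (x + 2)^3

Eigenvalues and multiplicities (the geometric multiplicity of λ is n − rank(A − λI), which equals the number of Jordan blocks for λ):
  λ = -2: algebraic multiplicity = 3, geometric multiplicity = 1

Determining the block sizes for each eigenvalue:
  λ = -2: one block (gm = 1), so the single block has size am = 3 → block sizes [3]

Assembling the blocks gives a Jordan form
J =
  [-2,  1,  0]
  [ 0, -2,  1]
  [ 0,  0, -2]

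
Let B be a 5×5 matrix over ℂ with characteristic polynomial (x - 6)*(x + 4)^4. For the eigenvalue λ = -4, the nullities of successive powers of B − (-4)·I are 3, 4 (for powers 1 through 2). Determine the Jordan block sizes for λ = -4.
Block sizes for λ = -4: [2, 1, 1]

From the dimensions of kernels of powers, the number of Jordan blocks of size at least j is d_j − d_{j−1} where d_j = dim ker(N^j) (with d_0 = 0). Computing the differences gives [3, 1].
The number of blocks of size exactly k is (#blocks of size ≥ k) − (#blocks of size ≥ k + 1), so the partition is: 2 block(s) of size 1, 1 block(s) of size 2.
In nonincreasing order the block sizes are [2, 1, 1].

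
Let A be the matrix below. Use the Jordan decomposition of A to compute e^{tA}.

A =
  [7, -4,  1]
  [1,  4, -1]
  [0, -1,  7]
e^{tA} =
  [-3*t^2*exp(6*t)/2 + t*exp(6*t) + exp(6*t), 3*t^2*exp(6*t)/2 - 4*t*exp(6*t), 3*t^2*exp(6*t) + t*exp(6*t)]
  [-t^2*exp(6*t)/2 + t*exp(6*t), t^2*exp(6*t)/2 - 2*t*exp(6*t) + exp(6*t), t^2*exp(6*t) - t*exp(6*t)]
  [-t^2*exp(6*t)/2, t^2*exp(6*t)/2 - t*exp(6*t), t^2*exp(6*t) + t*exp(6*t) + exp(6*t)]

Strategy: write A = P · J · P⁻¹ where J is a Jordan canonical form, so e^{tA} = P · e^{tJ} · P⁻¹, and e^{tJ} can be computed block-by-block.

A has Jordan form
J =
  [6, 1, 0]
  [0, 6, 1]
  [0, 0, 6]
(up to reordering of blocks).

Per-block formulas:
  For a 3×3 Jordan block J_3(6): exp(t · J_3(6)) = e^(6t)·(I + t·N + (t^2/2)·N^2), where N is the 3×3 nilpotent shift.

After assembling e^{tJ} and conjugating by P, we get:

e^{tA} =
  [-3*t^2*exp(6*t)/2 + t*exp(6*t) + exp(6*t), 3*t^2*exp(6*t)/2 - 4*t*exp(6*t), 3*t^2*exp(6*t) + t*exp(6*t)]
  [-t^2*exp(6*t)/2 + t*exp(6*t), t^2*exp(6*t)/2 - 2*t*exp(6*t) + exp(6*t), t^2*exp(6*t) - t*exp(6*t)]
  [-t^2*exp(6*t)/2, t^2*exp(6*t)/2 - t*exp(6*t), t^2*exp(6*t) + t*exp(6*t) + exp(6*t)]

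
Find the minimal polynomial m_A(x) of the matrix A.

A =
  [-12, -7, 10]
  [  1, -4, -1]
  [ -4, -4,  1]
x^3 + 15*x^2 + 75*x + 125

The characteristic polynomial is χ_A(x) = (x + 5)^3, so the eigenvalues are known. The minimal polynomial is
  m_A(x) = Π_λ (x − λ)^{k_λ}
where k_λ is the size of the *largest* Jordan block for λ (equivalently, the smallest k with (A − λI)^k v = 0 for every generalised eigenvector v of λ).

  λ = -5: largest Jordan block has size 3, contributing (x + 5)^3

So m_A(x) = (x + 5)^3 = x^3 + 15*x^2 + 75*x + 125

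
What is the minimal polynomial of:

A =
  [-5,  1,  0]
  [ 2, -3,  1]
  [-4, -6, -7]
x^3 + 15*x^2 + 75*x + 125

The characteristic polynomial is χ_A(x) = (x + 5)^3, so the eigenvalues are known. The minimal polynomial is
  m_A(x) = Π_λ (x − λ)^{k_λ}
where k_λ is the size of the *largest* Jordan block for λ (equivalently, the smallest k with (A − λI)^k v = 0 for every generalised eigenvector v of λ).

  λ = -5: largest Jordan block has size 3, contributing (x + 5)^3

So m_A(x) = (x + 5)^3 = x^3 + 15*x^2 + 75*x + 125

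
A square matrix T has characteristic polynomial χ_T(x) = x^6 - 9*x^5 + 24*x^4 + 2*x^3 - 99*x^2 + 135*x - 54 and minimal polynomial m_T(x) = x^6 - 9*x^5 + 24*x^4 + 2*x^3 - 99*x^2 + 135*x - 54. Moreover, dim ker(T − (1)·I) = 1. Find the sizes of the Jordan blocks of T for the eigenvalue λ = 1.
Block sizes for λ = 1: [2]

Step 1 — from the characteristic polynomial, algebraic multiplicity of λ = 1 is 2. From dim ker(T − (1)·I) = 1, there are exactly 1 Jordan blocks for λ = 1.
Step 2 — from the minimal polynomial, the factor (x − 1)^2 tells us the largest block for λ = 1 has size 2.
Step 3 — with total size 2, 1 blocks, and largest block 2, the block sizes (in nonincreasing order) are [2].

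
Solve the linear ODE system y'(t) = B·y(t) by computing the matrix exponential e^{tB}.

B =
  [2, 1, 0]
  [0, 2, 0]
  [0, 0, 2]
e^{tB} =
  [exp(2*t), t*exp(2*t), 0]
  [0, exp(2*t), 0]
  [0, 0, exp(2*t)]

Strategy: write B = P · J · P⁻¹ where J is a Jordan canonical form, so e^{tB} = P · e^{tJ} · P⁻¹, and e^{tJ} can be computed block-by-block.

B has Jordan form
J =
  [2, 1, 0]
  [0, 2, 0]
  [0, 0, 2]
(up to reordering of blocks).

Per-block formulas:
  For a 1×1 block at λ = 2: exp(t · [2]) = [e^(2t)].
  For a 2×2 Jordan block J_2(2): exp(t · J_2(2)) = e^(2t)·(I + t·N), where N is the 2×2 nilpotent shift.

After assembling e^{tJ} and conjugating by P, we get:

e^{tB} =
  [exp(2*t), t*exp(2*t), 0]
  [0, exp(2*t), 0]
  [0, 0, exp(2*t)]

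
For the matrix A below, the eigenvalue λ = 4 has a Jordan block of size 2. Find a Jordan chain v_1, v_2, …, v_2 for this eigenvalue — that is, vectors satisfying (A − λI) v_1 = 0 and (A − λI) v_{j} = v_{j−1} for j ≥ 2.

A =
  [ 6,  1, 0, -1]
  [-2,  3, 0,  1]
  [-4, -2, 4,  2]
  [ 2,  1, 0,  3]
A Jordan chain for λ = 4 of length 2:
v_1 = (2, -2, -4, 2)ᵀ
v_2 = (1, 0, 0, 0)ᵀ

Let N = A − (4)·I. We want v_2 with N^2 v_2 = 0 but N^1 v_2 ≠ 0; then v_{j-1} := N · v_j for j = 2, …, 2.

Pick v_2 = (1, 0, 0, 0)ᵀ.
Then v_1 = N · v_2 = (2, -2, -4, 2)ᵀ.

Sanity check: (A − (4)·I) v_1 = (0, 0, 0, 0)ᵀ = 0. ✓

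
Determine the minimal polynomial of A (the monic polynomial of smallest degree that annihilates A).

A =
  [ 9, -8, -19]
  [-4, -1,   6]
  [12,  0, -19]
x^3 + 11*x^2 + 35*x + 25

The characteristic polynomial is χ_A(x) = (x + 1)*(x + 5)^2, so the eigenvalues are known. The minimal polynomial is
  m_A(x) = Π_λ (x − λ)^{k_λ}
where k_λ is the size of the *largest* Jordan block for λ (equivalently, the smallest k with (A − λI)^k v = 0 for every generalised eigenvector v of λ).

  λ = -5: largest Jordan block has size 2, contributing (x + 5)^2
  λ = -1: largest Jordan block has size 1, contributing (x + 1)

So m_A(x) = (x + 1)*(x + 5)^2 = x^3 + 11*x^2 + 35*x + 25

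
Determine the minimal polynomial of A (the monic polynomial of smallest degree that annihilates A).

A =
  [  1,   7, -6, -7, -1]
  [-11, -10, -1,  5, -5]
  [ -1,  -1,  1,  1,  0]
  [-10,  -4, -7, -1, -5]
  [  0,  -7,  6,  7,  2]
x^5 + 7*x^4 - 2*x^3 - 46*x^2 + 65*x - 25

The characteristic polynomial is χ_A(x) = (x - 1)^3*(x + 5)^2, so the eigenvalues are known. The minimal polynomial is
  m_A(x) = Π_λ (x − λ)^{k_λ}
where k_λ is the size of the *largest* Jordan block for λ (equivalently, the smallest k with (A − λI)^k v = 0 for every generalised eigenvector v of λ).

  λ = -5: largest Jordan block has size 2, contributing (x + 5)^2
  λ = 1: largest Jordan block has size 3, contributing (x − 1)^3

So m_A(x) = (x - 1)^3*(x + 5)^2 = x^5 + 7*x^4 - 2*x^3 - 46*x^2 + 65*x - 25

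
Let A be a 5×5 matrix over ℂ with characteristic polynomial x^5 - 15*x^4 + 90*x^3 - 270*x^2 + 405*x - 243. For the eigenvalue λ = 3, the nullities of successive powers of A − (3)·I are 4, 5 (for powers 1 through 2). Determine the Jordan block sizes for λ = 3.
Block sizes for λ = 3: [2, 1, 1, 1]

From the dimensions of kernels of powers, the number of Jordan blocks of size at least j is d_j − d_{j−1} where d_j = dim ker(N^j) (with d_0 = 0). Computing the differences gives [4, 1].
The number of blocks of size exactly k is (#blocks of size ≥ k) − (#blocks of size ≥ k + 1), so the partition is: 3 block(s) of size 1, 1 block(s) of size 2.
In nonincreasing order the block sizes are [2, 1, 1, 1].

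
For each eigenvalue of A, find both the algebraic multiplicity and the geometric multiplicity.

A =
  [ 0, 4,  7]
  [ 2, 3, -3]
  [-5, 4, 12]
λ = 5: alg = 3, geom = 1

Step 1 — factor the characteristic polynomial to read off the algebraic multiplicities:
  χ_A(x) = (x - 5)^3

Step 2 — compute geometric multiplicities via the rank-nullity identity g(λ) = n − rank(A − λI):
  rank(A − (5)·I) = 2, so dim ker(A − (5)·I) = n − 2 = 1

Summary:
  λ = 5: algebraic multiplicity = 3, geometric multiplicity = 1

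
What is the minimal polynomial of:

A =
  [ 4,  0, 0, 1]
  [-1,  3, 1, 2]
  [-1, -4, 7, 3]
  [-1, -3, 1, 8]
x^4 - 22*x^3 + 181*x^2 - 660*x + 900

The characteristic polynomial is χ_A(x) = (x - 6)^2*(x - 5)^2, so the eigenvalues are known. The minimal polynomial is
  m_A(x) = Π_λ (x − λ)^{k_λ}
where k_λ is the size of the *largest* Jordan block for λ (equivalently, the smallest k with (A − λI)^k v = 0 for every generalised eigenvector v of λ).

  λ = 5: largest Jordan block has size 2, contributing (x − 5)^2
  λ = 6: largest Jordan block has size 2, contributing (x − 6)^2

So m_A(x) = (x - 6)^2*(x - 5)^2 = x^4 - 22*x^3 + 181*x^2 - 660*x + 900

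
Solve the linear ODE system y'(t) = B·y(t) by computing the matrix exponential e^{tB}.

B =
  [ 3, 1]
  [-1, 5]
e^{tB} =
  [-t*exp(4*t) + exp(4*t), t*exp(4*t)]
  [-t*exp(4*t), t*exp(4*t) + exp(4*t)]

Strategy: write B = P · J · P⁻¹ where J is a Jordan canonical form, so e^{tB} = P · e^{tJ} · P⁻¹, and e^{tJ} can be computed block-by-block.

B has Jordan form
J =
  [4, 1]
  [0, 4]
(up to reordering of blocks).

Per-block formulas:
  For a 2×2 Jordan block J_2(4): exp(t · J_2(4)) = e^(4t)·(I + t·N), where N is the 2×2 nilpotent shift.

After assembling e^{tJ} and conjugating by P, we get:

e^{tB} =
  [-t*exp(4*t) + exp(4*t), t*exp(4*t)]
  [-t*exp(4*t), t*exp(4*t) + exp(4*t)]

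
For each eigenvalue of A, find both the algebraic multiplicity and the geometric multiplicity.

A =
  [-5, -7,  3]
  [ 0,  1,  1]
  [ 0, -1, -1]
λ = -5: alg = 1, geom = 1; λ = 0: alg = 2, geom = 1

Step 1 — factor the characteristic polynomial to read off the algebraic multiplicities:
  χ_A(x) = x^2*(x + 5)

Step 2 — compute geometric multiplicities via the rank-nullity identity g(λ) = n − rank(A − λI):
  rank(A − (-5)·I) = 2, so dim ker(A − (-5)·I) = n − 2 = 1
  rank(A − (0)·I) = 2, so dim ker(A − (0)·I) = n − 2 = 1

Summary:
  λ = -5: algebraic multiplicity = 1, geometric multiplicity = 1
  λ = 0: algebraic multiplicity = 2, geometric multiplicity = 1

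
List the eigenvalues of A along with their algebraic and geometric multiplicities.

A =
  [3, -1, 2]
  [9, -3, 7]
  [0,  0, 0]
λ = 0: alg = 3, geom = 1

Step 1 — factor the characteristic polynomial to read off the algebraic multiplicities:
  χ_A(x) = x^3

Step 2 — compute geometric multiplicities via the rank-nullity identity g(λ) = n − rank(A − λI):
  rank(A − (0)·I) = 2, so dim ker(A − (0)·I) = n − 2 = 1

Summary:
  λ = 0: algebraic multiplicity = 3, geometric multiplicity = 1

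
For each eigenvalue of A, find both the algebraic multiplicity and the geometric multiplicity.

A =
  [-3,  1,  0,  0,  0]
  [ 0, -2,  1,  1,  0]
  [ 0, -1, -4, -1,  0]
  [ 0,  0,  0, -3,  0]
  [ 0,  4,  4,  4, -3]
λ = -3: alg = 5, geom = 3

Step 1 — factor the characteristic polynomial to read off the algebraic multiplicities:
  χ_A(x) = (x + 3)^5

Step 2 — compute geometric multiplicities via the rank-nullity identity g(λ) = n − rank(A − λI):
  rank(A − (-3)·I) = 2, so dim ker(A − (-3)·I) = n − 2 = 3

Summary:
  λ = -3: algebraic multiplicity = 5, geometric multiplicity = 3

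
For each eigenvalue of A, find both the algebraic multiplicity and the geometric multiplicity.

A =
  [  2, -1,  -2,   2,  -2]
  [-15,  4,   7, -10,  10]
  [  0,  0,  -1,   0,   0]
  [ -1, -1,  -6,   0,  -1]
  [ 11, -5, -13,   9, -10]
λ = -1: alg = 5, geom = 2

Step 1 — factor the characteristic polynomial to read off the algebraic multiplicities:
  χ_A(x) = (x + 1)^5

Step 2 — compute geometric multiplicities via the rank-nullity identity g(λ) = n − rank(A − λI):
  rank(A − (-1)·I) = 3, so dim ker(A − (-1)·I) = n − 3 = 2

Summary:
  λ = -1: algebraic multiplicity = 5, geometric multiplicity = 2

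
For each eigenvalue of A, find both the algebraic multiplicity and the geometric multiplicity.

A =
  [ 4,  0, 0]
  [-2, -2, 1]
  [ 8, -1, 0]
λ = -1: alg = 2, geom = 1; λ = 4: alg = 1, geom = 1

Step 1 — factor the characteristic polynomial to read off the algebraic multiplicities:
  χ_A(x) = (x - 4)*(x + 1)^2

Step 2 — compute geometric multiplicities via the rank-nullity identity g(λ) = n − rank(A − λI):
  rank(A − (-1)·I) = 2, so dim ker(A − (-1)·I) = n − 2 = 1
  rank(A − (4)·I) = 2, so dim ker(A − (4)·I) = n − 2 = 1

Summary:
  λ = -1: algebraic multiplicity = 2, geometric multiplicity = 1
  λ = 4: algebraic multiplicity = 1, geometric multiplicity = 1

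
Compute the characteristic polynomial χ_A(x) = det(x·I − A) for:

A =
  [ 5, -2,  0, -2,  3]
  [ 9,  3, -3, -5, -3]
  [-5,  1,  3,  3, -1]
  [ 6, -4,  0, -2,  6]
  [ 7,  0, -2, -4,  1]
x^5 - 10*x^4 + 40*x^3 - 80*x^2 + 80*x - 32

Expanding det(x·I − A) (e.g. by cofactor expansion or by noting that A is similar to its Jordan form J, which has the same characteristic polynomial as A) gives
  χ_A(x) = x^5 - 10*x^4 + 40*x^3 - 80*x^2 + 80*x - 32
which factors as (x - 2)^5. The eigenvalues (with algebraic multiplicities) are λ = 2 with multiplicity 5.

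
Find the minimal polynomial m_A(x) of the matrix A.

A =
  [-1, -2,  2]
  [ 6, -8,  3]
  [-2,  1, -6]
x^2 + 10*x + 25

The characteristic polynomial is χ_A(x) = (x + 5)^3, so the eigenvalues are known. The minimal polynomial is
  m_A(x) = Π_λ (x − λ)^{k_λ}
where k_λ is the size of the *largest* Jordan block for λ (equivalently, the smallest k with (A − λI)^k v = 0 for every generalised eigenvector v of λ).

  λ = -5: largest Jordan block has size 2, contributing (x + 5)^2

So m_A(x) = (x + 5)^2 = x^2 + 10*x + 25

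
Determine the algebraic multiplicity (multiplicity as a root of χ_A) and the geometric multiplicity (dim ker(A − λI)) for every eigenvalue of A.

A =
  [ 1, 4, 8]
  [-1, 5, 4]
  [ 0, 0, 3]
λ = 3: alg = 3, geom = 2

Step 1 — factor the characteristic polynomial to read off the algebraic multiplicities:
  χ_A(x) = (x - 3)^3

Step 2 — compute geometric multiplicities via the rank-nullity identity g(λ) = n − rank(A − λI):
  rank(A − (3)·I) = 1, so dim ker(A − (3)·I) = n − 1 = 2

Summary:
  λ = 3: algebraic multiplicity = 3, geometric multiplicity = 2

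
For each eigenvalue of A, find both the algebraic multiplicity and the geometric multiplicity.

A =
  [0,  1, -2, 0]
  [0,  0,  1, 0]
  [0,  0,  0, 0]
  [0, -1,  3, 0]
λ = 0: alg = 4, geom = 2

Step 1 — factor the characteristic polynomial to read off the algebraic multiplicities:
  χ_A(x) = x^4

Step 2 — compute geometric multiplicities via the rank-nullity identity g(λ) = n − rank(A − λI):
  rank(A − (0)·I) = 2, so dim ker(A − (0)·I) = n − 2 = 2

Summary:
  λ = 0: algebraic multiplicity = 4, geometric multiplicity = 2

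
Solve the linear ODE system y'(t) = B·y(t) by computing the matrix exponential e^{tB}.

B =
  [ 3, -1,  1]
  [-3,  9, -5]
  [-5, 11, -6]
e^{tB} =
  [-t^2*exp(2*t)/2 + t*exp(2*t) + exp(2*t), 3*t^2*exp(2*t)/2 - t*exp(2*t), -t^2*exp(2*t) + t*exp(2*t)]
  [t^2*exp(2*t)/2 - 3*t*exp(2*t), -3*t^2*exp(2*t)/2 + 7*t*exp(2*t) + exp(2*t), t^2*exp(2*t) - 5*t*exp(2*t)]
  [t^2*exp(2*t) - 5*t*exp(2*t), -3*t^2*exp(2*t) + 11*t*exp(2*t), 2*t^2*exp(2*t) - 8*t*exp(2*t) + exp(2*t)]

Strategy: write B = P · J · P⁻¹ where J is a Jordan canonical form, so e^{tB} = P · e^{tJ} · P⁻¹, and e^{tJ} can be computed block-by-block.

B has Jordan form
J =
  [2, 1, 0]
  [0, 2, 1]
  [0, 0, 2]
(up to reordering of blocks).

Per-block formulas:
  For a 3×3 Jordan block J_3(2): exp(t · J_3(2)) = e^(2t)·(I + t·N + (t^2/2)·N^2), where N is the 3×3 nilpotent shift.

After assembling e^{tJ} and conjugating by P, we get:

e^{tB} =
  [-t^2*exp(2*t)/2 + t*exp(2*t) + exp(2*t), 3*t^2*exp(2*t)/2 - t*exp(2*t), -t^2*exp(2*t) + t*exp(2*t)]
  [t^2*exp(2*t)/2 - 3*t*exp(2*t), -3*t^2*exp(2*t)/2 + 7*t*exp(2*t) + exp(2*t), t^2*exp(2*t) - 5*t*exp(2*t)]
  [t^2*exp(2*t) - 5*t*exp(2*t), -3*t^2*exp(2*t) + 11*t*exp(2*t), 2*t^2*exp(2*t) - 8*t*exp(2*t) + exp(2*t)]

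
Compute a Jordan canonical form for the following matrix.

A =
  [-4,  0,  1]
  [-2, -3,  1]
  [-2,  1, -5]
J_3(-4)

The characteristic polynomial is
  det(x·I − A) = x^3 + 12*x^2 + 48*x + 64 = (x + 4)^3

Eigenvalues and multiplicities (the geometric multiplicity of λ is n − rank(A − λI), which equals the number of Jordan blocks for λ):
  λ = -4: algebraic multiplicity = 3, geometric multiplicity = 1

Determining the block sizes for each eigenvalue:
  λ = -4: one block (gm = 1), so the single block has size am = 3 → block sizes [3]

Assembling the blocks gives a Jordan form
J =
  [-4,  1,  0]
  [ 0, -4,  1]
  [ 0,  0, -4]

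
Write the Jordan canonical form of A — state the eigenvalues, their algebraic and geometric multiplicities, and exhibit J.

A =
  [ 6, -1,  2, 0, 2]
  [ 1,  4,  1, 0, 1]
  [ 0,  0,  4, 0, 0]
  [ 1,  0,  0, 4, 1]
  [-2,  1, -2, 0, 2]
J_3(4) ⊕ J_2(4)

The characteristic polynomial is
  det(x·I − A) = x^5 - 20*x^4 + 160*x^3 - 640*x^2 + 1280*x - 1024 = (x - 4)^5

Eigenvalues and multiplicities (the geometric multiplicity of λ is n − rank(A − λI), which equals the number of Jordan blocks for λ):
  λ = 4: algebraic multiplicity = 5, geometric multiplicity = 2

Determining the block sizes for each eigenvalue:
  λ = 4: with am = 5 and gm = 2, the partition is not yet determined (e.g. several partitions of 5 into 2 parts exist). Let N = A − (4)·I. Computing rank(N^1) = 3, rank(N^2) = 1, rank(N^3) = 0; the number of blocks of size ≥ j is rank(N^{j−1}) − rank(N^j), giving [2, 2, 1]. So we have 1 block(s) of size 3, 1 block(s) of size 2 → block sizes [3, 2]

Assembling the blocks gives a Jordan form
J =
  [4, 1, 0, 0, 0]
  [0, 4, 1, 0, 0]
  [0, 0, 4, 0, 0]
  [0, 0, 0, 4, 1]
  [0, 0, 0, 0, 4]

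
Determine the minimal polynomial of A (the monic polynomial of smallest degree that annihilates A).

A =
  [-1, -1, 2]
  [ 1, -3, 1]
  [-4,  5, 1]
x^3 + 3*x^2 + 3*x + 1

The characteristic polynomial is χ_A(x) = (x + 1)^3, so the eigenvalues are known. The minimal polynomial is
  m_A(x) = Π_λ (x − λ)^{k_λ}
where k_λ is the size of the *largest* Jordan block for λ (equivalently, the smallest k with (A − λI)^k v = 0 for every generalised eigenvector v of λ).

  λ = -1: largest Jordan block has size 3, contributing (x + 1)^3

So m_A(x) = (x + 1)^3 = x^3 + 3*x^2 + 3*x + 1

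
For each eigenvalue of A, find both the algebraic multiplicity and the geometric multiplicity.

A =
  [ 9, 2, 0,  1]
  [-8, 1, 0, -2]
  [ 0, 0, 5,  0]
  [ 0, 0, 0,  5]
λ = 5: alg = 4, geom = 3

Step 1 — factor the characteristic polynomial to read off the algebraic multiplicities:
  χ_A(x) = (x - 5)^4

Step 2 — compute geometric multiplicities via the rank-nullity identity g(λ) = n − rank(A − λI):
  rank(A − (5)·I) = 1, so dim ker(A − (5)·I) = n − 1 = 3

Summary:
  λ = 5: algebraic multiplicity = 4, geometric multiplicity = 3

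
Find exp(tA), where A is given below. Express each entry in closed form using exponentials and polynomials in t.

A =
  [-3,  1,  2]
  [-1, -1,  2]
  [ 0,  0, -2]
e^{tA} =
  [-t*exp(-2*t) + exp(-2*t), t*exp(-2*t), 2*t*exp(-2*t)]
  [-t*exp(-2*t), t*exp(-2*t) + exp(-2*t), 2*t*exp(-2*t)]
  [0, 0, exp(-2*t)]

Strategy: write A = P · J · P⁻¹ where J is a Jordan canonical form, so e^{tA} = P · e^{tJ} · P⁻¹, and e^{tJ} can be computed block-by-block.

A has Jordan form
J =
  [-2,  1,  0]
  [ 0, -2,  0]
  [ 0,  0, -2]
(up to reordering of blocks).

Per-block formulas:
  For a 2×2 Jordan block J_2(-2): exp(t · J_2(-2)) = e^(-2t)·(I + t·N), where N is the 2×2 nilpotent shift.
  For a 1×1 block at λ = -2: exp(t · [-2]) = [e^(-2t)].

After assembling e^{tJ} and conjugating by P, we get:

e^{tA} =
  [-t*exp(-2*t) + exp(-2*t), t*exp(-2*t), 2*t*exp(-2*t)]
  [-t*exp(-2*t), t*exp(-2*t) + exp(-2*t), 2*t*exp(-2*t)]
  [0, 0, exp(-2*t)]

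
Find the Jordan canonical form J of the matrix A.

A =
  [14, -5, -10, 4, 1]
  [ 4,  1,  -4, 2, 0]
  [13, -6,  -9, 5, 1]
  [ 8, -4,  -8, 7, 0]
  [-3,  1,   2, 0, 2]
J_2(3) ⊕ J_2(3) ⊕ J_1(3)

The characteristic polynomial is
  det(x·I − A) = x^5 - 15*x^4 + 90*x^3 - 270*x^2 + 405*x - 243 = (x - 3)^5

Eigenvalues and multiplicities (the geometric multiplicity of λ is n − rank(A − λI), which equals the number of Jordan blocks for λ):
  λ = 3: algebraic multiplicity = 5, geometric multiplicity = 3

Determining the block sizes for each eigenvalue:
  λ = 3: with am = 5 and gm = 3, the partition is not yet determined (e.g. several partitions of 5 into 3 parts exist). Let N = A − (3)·I. Computing rank(N^1) = 2, rank(N^2) = 0; the number of blocks of size ≥ j is rank(N^{j−1}) − rank(N^j), giving [3, 2]. So we have 2 block(s) of size 2, 1 block(s) of size 1 → block sizes [2, 2, 1]

Assembling the blocks gives a Jordan form
J =
  [3, 1, 0, 0, 0]
  [0, 3, 0, 0, 0]
  [0, 0, 3, 1, 0]
  [0, 0, 0, 3, 0]
  [0, 0, 0, 0, 3]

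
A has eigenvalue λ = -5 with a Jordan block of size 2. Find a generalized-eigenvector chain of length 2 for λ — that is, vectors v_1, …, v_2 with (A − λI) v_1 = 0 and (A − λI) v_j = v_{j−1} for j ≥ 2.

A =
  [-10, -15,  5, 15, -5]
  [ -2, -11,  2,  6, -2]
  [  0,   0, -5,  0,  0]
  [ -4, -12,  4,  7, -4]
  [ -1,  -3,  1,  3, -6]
A Jordan chain for λ = -5 of length 2:
v_1 = (-5, -2, 0, -4, -1)ᵀ
v_2 = (1, 0, 0, 0, 0)ᵀ

Let N = A − (-5)·I. We want v_2 with N^2 v_2 = 0 but N^1 v_2 ≠ 0; then v_{j-1} := N · v_j for j = 2, …, 2.

Pick v_2 = (1, 0, 0, 0, 0)ᵀ.
Then v_1 = N · v_2 = (-5, -2, 0, -4, -1)ᵀ.

Sanity check: (A − (-5)·I) v_1 = (0, 0, 0, 0, 0)ᵀ = 0. ✓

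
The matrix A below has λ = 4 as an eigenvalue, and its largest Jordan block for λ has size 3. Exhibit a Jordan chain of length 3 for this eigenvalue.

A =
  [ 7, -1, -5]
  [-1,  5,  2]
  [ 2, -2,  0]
A Jordan chain for λ = 4 of length 3:
v_1 = (6, -2, 4)ᵀ
v_2 = (-1, 1, -2)ᵀ
v_3 = (0, 1, 0)ᵀ

Let N = A − (4)·I. We want v_3 with N^3 v_3 = 0 but N^2 v_3 ≠ 0; then v_{j-1} := N · v_j for j = 3, …, 2.

Pick v_3 = (0, 1, 0)ᵀ.
Then v_2 = N · v_3 = (-1, 1, -2)ᵀ.
Then v_1 = N · v_2 = (6, -2, 4)ᵀ.

Sanity check: (A − (4)·I) v_1 = (0, 0, 0)ᵀ = 0. ✓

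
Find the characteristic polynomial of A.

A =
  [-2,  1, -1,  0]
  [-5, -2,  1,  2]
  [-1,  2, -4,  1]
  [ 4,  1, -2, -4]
x^4 + 12*x^3 + 54*x^2 + 108*x + 81

Expanding det(x·I − A) (e.g. by cofactor expansion or by noting that A is similar to its Jordan form J, which has the same characteristic polynomial as A) gives
  χ_A(x) = x^4 + 12*x^3 + 54*x^2 + 108*x + 81
which factors as (x + 3)^4. The eigenvalues (with algebraic multiplicities) are λ = -3 with multiplicity 4.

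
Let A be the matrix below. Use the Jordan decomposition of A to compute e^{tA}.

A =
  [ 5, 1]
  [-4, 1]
e^{tA} =
  [2*t*exp(3*t) + exp(3*t), t*exp(3*t)]
  [-4*t*exp(3*t), -2*t*exp(3*t) + exp(3*t)]

Strategy: write A = P · J · P⁻¹ where J is a Jordan canonical form, so e^{tA} = P · e^{tJ} · P⁻¹, and e^{tJ} can be computed block-by-block.

A has Jordan form
J =
  [3, 1]
  [0, 3]
(up to reordering of blocks).

Per-block formulas:
  For a 2×2 Jordan block J_2(3): exp(t · J_2(3)) = e^(3t)·(I + t·N), where N is the 2×2 nilpotent shift.

After assembling e^{tJ} and conjugating by P, we get:

e^{tA} =
  [2*t*exp(3*t) + exp(3*t), t*exp(3*t)]
  [-4*t*exp(3*t), -2*t*exp(3*t) + exp(3*t)]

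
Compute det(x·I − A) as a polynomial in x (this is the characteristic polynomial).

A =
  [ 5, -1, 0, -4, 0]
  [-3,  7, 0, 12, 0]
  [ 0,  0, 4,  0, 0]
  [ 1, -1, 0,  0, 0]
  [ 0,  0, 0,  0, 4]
x^5 - 20*x^4 + 160*x^3 - 640*x^2 + 1280*x - 1024

Expanding det(x·I − A) (e.g. by cofactor expansion or by noting that A is similar to its Jordan form J, which has the same characteristic polynomial as A) gives
  χ_A(x) = x^5 - 20*x^4 + 160*x^3 - 640*x^2 + 1280*x - 1024
which factors as (x - 4)^5. The eigenvalues (with algebraic multiplicities) are λ = 4 with multiplicity 5.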